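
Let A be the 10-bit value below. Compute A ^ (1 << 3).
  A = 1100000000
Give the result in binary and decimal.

Mask = 1 << 3 = 0000001000
Bit 3 of A is 0; XOR with the mask flips it to 1.
  1100000000
^ 0000001000
------------
  1100001000

Answer: 1100001000 (776)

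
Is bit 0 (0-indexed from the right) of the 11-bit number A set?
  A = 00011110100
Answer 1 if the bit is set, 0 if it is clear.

Bit 0 is the 1st from the right.
  00011110100
            ^
That bit is 0.

Answer: 0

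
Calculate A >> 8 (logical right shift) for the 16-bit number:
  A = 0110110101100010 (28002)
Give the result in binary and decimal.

Logical shift right by 8: drop the bottom 8 bit(s), prepend 8 zero(s) on the left.
  0110110101100010  ->  keep [01101101], discard [01100010], prepend 00000000
= 0000000001101101

Answer: 0000000001101101 (109)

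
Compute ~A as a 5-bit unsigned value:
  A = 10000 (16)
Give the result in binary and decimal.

Flip each bit (0->1, 1->0):
  10000
  01111

Answer: 01111 (15)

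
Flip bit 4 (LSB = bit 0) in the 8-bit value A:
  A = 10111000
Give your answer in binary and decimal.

Mask = 1 << 4 = 00010000
Bit 4 of A is 1; XOR with the mask flips it to 0.
  10111000
^ 00010000
----------
  10101000

Answer: 10101000 (168)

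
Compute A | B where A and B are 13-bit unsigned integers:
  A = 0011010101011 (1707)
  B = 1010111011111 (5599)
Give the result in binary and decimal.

Apply | to each column (1 where either bit is 1):
  0011010101011
| 1010111011111
---------------
  1011111111111

Answer: 1011111111111 (6143)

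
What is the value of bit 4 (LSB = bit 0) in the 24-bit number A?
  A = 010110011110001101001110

Bit 4 is the 5th from the right.
  010110011110001101001110
                     ^
That bit is 0.

Answer: 0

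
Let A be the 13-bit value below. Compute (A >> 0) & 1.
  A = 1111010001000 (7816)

Bit 0 is the 1st from the right.
  1111010001000
              ^
That bit is 0.

Answer: 0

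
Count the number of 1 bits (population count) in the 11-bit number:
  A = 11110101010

11110101010
1-bits at positions (from bit 0 = LSB): 1, 3, 5, 7, 8, 9, 10
Count = 7

Answer: 7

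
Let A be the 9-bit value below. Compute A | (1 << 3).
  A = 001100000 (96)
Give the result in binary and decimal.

Mask = 1 << 3 = 000001000
Bit 3 of A is 0, so OR-ing with the mask flips it to 1.
  001100000
| 000001000
-----------
  001101000

Answer: 001101000 (104)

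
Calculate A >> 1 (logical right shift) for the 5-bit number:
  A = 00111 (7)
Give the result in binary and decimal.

Logical shift right by 1: drop the bottom 1 bit(s), prepend 1 zero(s) on the left.
  00111  ->  keep [0011], discard [1], prepend 0
= 00011

Answer: 00011 (3)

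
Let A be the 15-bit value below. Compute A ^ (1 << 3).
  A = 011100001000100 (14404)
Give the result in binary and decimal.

Mask = 1 << 3 = 000000000001000
Bit 3 of A is 0; XOR with the mask flips it to 1.
  011100001000100
^ 000000000001000
-----------------
  011100001001100

Answer: 011100001001100 (14412)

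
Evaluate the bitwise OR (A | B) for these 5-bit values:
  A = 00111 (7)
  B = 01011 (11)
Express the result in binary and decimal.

Apply | to each column (1 where either bit is 1):
  00111
| 01011
-------
  01111

Answer: 01111 (15)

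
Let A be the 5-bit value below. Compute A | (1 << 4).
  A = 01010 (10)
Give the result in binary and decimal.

Mask = 1 << 4 = 10000
Bit 4 of A is 0, so OR-ing with the mask flips it to 1.
  01010
| 10000
-------
  11010

Answer: 11010 (26)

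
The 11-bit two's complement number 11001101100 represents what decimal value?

MSB is 1, so the value is negative. Find the magnitude:
1. Invert bits:  00110010011
2. Add 1:        00110010100  = 404
3. Apply sign:   -404

Answer: -404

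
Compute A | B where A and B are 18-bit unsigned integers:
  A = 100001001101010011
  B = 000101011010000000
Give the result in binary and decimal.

Apply | to each column (1 where either bit is 1):
  100001001101010011
| 000101011010000000
--------------------
  100101011111010011

Answer: 100101011111010011 (153555)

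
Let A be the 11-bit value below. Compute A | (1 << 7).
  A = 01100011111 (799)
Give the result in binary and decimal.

Mask = 1 << 7 = 00010000000
Bit 7 of A is 0, so OR-ing with the mask flips it to 1.
  01100011111
| 00010000000
-------------
  01110011111

Answer: 01110011111 (927)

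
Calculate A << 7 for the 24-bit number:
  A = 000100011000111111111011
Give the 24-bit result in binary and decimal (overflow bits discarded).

Shift left by 7: drop the top 7 bit(s), append 7 zero(s) on the right.
  000100011000111111111011  ->  discard [0001000], keep [11000111111111011], append 0000000
= 110001111111110110000000

Answer: 110001111111110110000000 (13106560)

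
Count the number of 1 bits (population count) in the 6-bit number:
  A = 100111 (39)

100111
1-bits at positions (from bit 0 = LSB): 0, 1, 2, 5
Count = 4

Answer: 4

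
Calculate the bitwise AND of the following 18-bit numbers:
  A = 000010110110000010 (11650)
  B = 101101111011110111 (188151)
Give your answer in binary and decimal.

Apply & to each column (1 only where both bits are 1):
  000010110110000010
& 101101111011110111
--------------------
  000000110010000010

Answer: 000000110010000010 (3202)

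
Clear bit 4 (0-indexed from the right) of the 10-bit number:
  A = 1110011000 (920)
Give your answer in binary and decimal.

Mask = ~(1 << 4) = 1111101111
Bit 4 of A is 1, so AND-ing with the mask clears it to 0.
  1110011000
& 1111101111
------------
  1110001000

Answer: 1110001000 (904)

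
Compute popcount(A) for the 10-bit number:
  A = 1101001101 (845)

1101001101
1-bits at positions (from bit 0 = LSB): 0, 2, 3, 6, 8, 9
Count = 6

Answer: 6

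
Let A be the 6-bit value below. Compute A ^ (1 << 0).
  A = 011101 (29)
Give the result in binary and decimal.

Mask = 1 << 0 = 000001
Bit 0 of A is 1; XOR with the mask flips it to 0.
  011101
^ 000001
--------
  011100

Answer: 011100 (28)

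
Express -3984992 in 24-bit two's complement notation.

1. Binary of +3984992:  001111001100111001100000
2. Invert bits:     110000110011000110011111
3. Add 1:           110000110011000110100000

Answer: 110000110011000110100000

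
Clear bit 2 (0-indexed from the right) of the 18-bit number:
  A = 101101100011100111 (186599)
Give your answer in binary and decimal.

Mask = ~(1 << 2) = 111111111111111011
Bit 2 of A is 1, so AND-ing with the mask clears it to 0.
  101101100011100111
& 111111111111111011
--------------------
  101101100011100011

Answer: 101101100011100011 (186595)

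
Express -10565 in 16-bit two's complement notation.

1. Binary of +10565:  0010100101000101
2. Invert bits:     1101011010111010
3. Add 1:           1101011010111011

Answer: 1101011010111011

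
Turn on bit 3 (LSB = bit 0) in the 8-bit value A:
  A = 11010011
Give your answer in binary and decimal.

Mask = 1 << 3 = 00001000
Bit 3 of A is 0, so OR-ing with the mask flips it to 1.
  11010011
| 00001000
----------
  11011011

Answer: 11011011 (219)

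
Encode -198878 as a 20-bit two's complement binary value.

1. Binary of +198878:  00110000100011011110
2. Invert bits:     11001111011100100001
3. Add 1:           11001111011100100010

Answer: 11001111011100100010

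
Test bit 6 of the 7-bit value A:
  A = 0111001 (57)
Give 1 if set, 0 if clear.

Bit 6 is the 7th from the right.
  0111001
  ^
That bit is 0.

Answer: 0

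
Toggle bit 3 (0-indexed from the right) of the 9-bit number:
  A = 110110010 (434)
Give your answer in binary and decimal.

Mask = 1 << 3 = 000001000
Bit 3 of A is 0; XOR with the mask flips it to 1.
  110110010
^ 000001000
-----------
  110111010

Answer: 110111010 (442)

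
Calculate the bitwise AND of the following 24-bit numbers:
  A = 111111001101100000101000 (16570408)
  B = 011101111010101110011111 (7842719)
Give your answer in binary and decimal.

Apply & to each column (1 only where both bits are 1):
  111111001101100000101000
& 011101111010101110011111
--------------------------
  011101001000100000001000

Answer: 011101001000100000001000 (7637000)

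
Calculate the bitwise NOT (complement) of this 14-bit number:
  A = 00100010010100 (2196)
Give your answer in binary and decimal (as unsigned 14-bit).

Flip each bit (0->1, 1->0):
  00100010010100
  11011101101011

Answer: 11011101101011 (14187)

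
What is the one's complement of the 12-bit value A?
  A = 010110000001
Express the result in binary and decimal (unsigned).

Flip each bit (0->1, 1->0):
  010110000001
  101001111110

Answer: 101001111110 (2686)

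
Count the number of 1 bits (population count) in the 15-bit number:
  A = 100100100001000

100100100001000
1-bits at positions (from bit 0 = LSB): 3, 8, 11, 14
Count = 4

Answer: 4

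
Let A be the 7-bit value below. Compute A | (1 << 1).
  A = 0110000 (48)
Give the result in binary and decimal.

Mask = 1 << 1 = 0000010
Bit 1 of A is 0, so OR-ing with the mask flips it to 1.
  0110000
| 0000010
---------
  0110010

Answer: 0110010 (50)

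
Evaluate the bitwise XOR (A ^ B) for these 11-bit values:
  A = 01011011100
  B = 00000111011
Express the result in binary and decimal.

Apply ^ to each column (1 where bits differ):
  01011011100
^ 00000111011
-------------
  01011100111

Answer: 01011100111 (743)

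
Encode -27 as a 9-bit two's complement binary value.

1. Binary of +27:  000011011
2. Invert bits:     111100100
3. Add 1:           111100101

Answer: 111100101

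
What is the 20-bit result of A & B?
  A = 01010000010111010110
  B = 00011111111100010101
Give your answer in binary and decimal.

Apply & to each column (1 only where both bits are 1):
  01010000010111010110
& 00011111111100010101
----------------------
  00010000010100010100

Answer: 00010000010100010100 (66836)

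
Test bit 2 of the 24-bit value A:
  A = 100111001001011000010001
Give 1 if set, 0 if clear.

Bit 2 is the 3rd from the right.
  100111001001011000010001
                       ^
That bit is 0.

Answer: 0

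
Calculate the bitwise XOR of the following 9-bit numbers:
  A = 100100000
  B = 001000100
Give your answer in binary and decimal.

Apply ^ to each column (1 where bits differ):
  100100000
^ 001000100
-----------
  101100100

Answer: 101100100 (356)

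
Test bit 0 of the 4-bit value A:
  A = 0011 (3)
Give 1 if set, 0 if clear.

Bit 0 is the 1st from the right.
  0011
     ^
That bit is 1.

Answer: 1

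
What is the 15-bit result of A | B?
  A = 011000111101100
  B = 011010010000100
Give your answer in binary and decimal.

Apply | to each column (1 where either bit is 1):
  011000111101100
| 011010010000100
-----------------
  011010111101100

Answer: 011010111101100 (13804)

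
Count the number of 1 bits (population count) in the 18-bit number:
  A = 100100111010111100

100100111010111100
1-bits at positions (from bit 0 = LSB): 2, 3, 4, 5, 7, 9, 10, 11, 14, 17
Count = 10

Answer: 10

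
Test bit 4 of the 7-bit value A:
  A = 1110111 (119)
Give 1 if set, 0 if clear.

Bit 4 is the 5th from the right.
  1110111
    ^
That bit is 1.

Answer: 1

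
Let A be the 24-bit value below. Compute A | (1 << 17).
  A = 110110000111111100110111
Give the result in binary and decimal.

Mask = 1 << 17 = 000000100000000000000000
Bit 17 of A is 0, so OR-ing with the mask flips it to 1.
  110110000111111100110111
| 000000100000000000000000
--------------------------
  110110100111111100110111

Answer: 110110100111111100110111 (14319415)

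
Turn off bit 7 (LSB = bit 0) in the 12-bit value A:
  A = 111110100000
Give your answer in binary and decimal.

Mask = ~(1 << 7) = 111101111111
Bit 7 of A is 1, so AND-ing with the mask clears it to 0.
  111110100000
& 111101111111
--------------
  111100100000

Answer: 111100100000 (3872)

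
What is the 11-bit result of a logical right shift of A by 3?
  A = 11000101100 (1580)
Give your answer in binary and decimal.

Logical shift right by 3: drop the bottom 3 bit(s), prepend 3 zero(s) on the left.
  11000101100  ->  keep [11000101], discard [100], prepend 000
= 00011000101

Answer: 00011000101 (197)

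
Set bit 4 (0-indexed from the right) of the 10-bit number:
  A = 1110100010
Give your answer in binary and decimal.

Mask = 1 << 4 = 0000010000
Bit 4 of A is 0, so OR-ing with the mask flips it to 1.
  1110100010
| 0000010000
------------
  1110110010

Answer: 1110110010 (946)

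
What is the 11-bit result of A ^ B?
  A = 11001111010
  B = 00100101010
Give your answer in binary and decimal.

Apply ^ to each column (1 where bits differ):
  11001111010
^ 00100101010
-------------
  11101010000

Answer: 11101010000 (1872)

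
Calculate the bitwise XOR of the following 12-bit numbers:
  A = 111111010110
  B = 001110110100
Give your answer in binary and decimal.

Apply ^ to each column (1 where bits differ):
  111111010110
^ 001110110100
--------------
  110001100010

Answer: 110001100010 (3170)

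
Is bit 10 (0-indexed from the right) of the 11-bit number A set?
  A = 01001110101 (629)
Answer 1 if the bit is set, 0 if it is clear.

Bit 10 is the 11th from the right.
  01001110101
  ^
That bit is 0.

Answer: 0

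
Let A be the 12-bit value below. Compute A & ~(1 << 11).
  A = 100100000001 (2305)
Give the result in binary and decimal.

Mask = ~(1 << 11) = 011111111111
Bit 11 of A is 1, so AND-ing with the mask clears it to 0.
  100100000001
& 011111111111
--------------
  000100000001

Answer: 000100000001 (257)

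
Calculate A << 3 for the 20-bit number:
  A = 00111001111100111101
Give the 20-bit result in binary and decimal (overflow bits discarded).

Shift left by 3: drop the top 3 bit(s), append 3 zero(s) on the right.
  00111001111100111101  ->  discard [001], keep [11001111100111101], append 000
= 11001111100111101000

Answer: 11001111100111101000 (850408)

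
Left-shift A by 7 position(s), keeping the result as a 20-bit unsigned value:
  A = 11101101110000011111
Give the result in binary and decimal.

Shift left by 7: drop the top 7 bit(s), append 7 zero(s) on the right.
  11101101110000011111  ->  discard [1110110], keep [1110000011111], append 0000000
= 11100000111110000000

Answer: 11100000111110000000 (921472)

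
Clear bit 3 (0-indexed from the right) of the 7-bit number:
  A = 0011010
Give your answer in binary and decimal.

Mask = ~(1 << 3) = 1110111
Bit 3 of A is 1, so AND-ing with the mask clears it to 0.
  0011010
& 1110111
---------
  0010010

Answer: 0010010 (18)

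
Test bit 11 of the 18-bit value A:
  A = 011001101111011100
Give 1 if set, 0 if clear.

Bit 11 is the 12th from the right.
  011001101111011100
        ^
That bit is 1.

Answer: 1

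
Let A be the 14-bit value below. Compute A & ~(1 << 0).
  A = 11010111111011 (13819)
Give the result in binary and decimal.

Mask = ~(1 << 0) = 11111111111110
Bit 0 of A is 1, so AND-ing with the mask clears it to 0.
  11010111111011
& 11111111111110
----------------
  11010111111010

Answer: 11010111111010 (13818)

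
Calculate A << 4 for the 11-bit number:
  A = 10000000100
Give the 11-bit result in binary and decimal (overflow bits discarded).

Shift left by 4: drop the top 4 bit(s), append 4 zero(s) on the right.
  10000000100  ->  discard [1000], keep [0000100], append 0000
= 00001000000

Answer: 00001000000 (64)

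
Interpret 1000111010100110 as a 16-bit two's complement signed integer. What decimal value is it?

MSB is 1, so the value is negative. Find the magnitude:
1. Invert bits:  0111000101011001
2. Add 1:        0111000101011010  = 29018
3. Apply sign:   -29018

Answer: -29018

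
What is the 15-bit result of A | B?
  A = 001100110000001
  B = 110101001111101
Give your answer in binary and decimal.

Apply | to each column (1 where either bit is 1):
  001100110000001
| 110101001111101
-----------------
  111101111111101

Answer: 111101111111101 (31741)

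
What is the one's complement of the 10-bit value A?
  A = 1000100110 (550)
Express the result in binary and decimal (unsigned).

Flip each bit (0->1, 1->0):
  1000100110
  0111011001

Answer: 0111011001 (473)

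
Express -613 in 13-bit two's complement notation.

1. Binary of +613:  0001001100101
2. Invert bits:     1110110011010
3. Add 1:           1110110011011

Answer: 1110110011011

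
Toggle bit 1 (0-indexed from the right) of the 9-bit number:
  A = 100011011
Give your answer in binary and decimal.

Mask = 1 << 1 = 000000010
Bit 1 of A is 1; XOR with the mask flips it to 0.
  100011011
^ 000000010
-----------
  100011001

Answer: 100011001 (281)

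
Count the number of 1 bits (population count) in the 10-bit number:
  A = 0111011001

0111011001
1-bits at positions (from bit 0 = LSB): 0, 3, 4, 6, 7, 8
Count = 6

Answer: 6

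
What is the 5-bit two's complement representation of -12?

1. Binary of +12:  01100
2. Invert bits:     10011
3. Add 1:           10100

Answer: 10100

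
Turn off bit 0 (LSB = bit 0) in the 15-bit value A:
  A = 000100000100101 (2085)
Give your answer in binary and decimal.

Mask = ~(1 << 0) = 111111111111110
Bit 0 of A is 1, so AND-ing with the mask clears it to 0.
  000100000100101
& 111111111111110
-----------------
  000100000100100

Answer: 000100000100100 (2084)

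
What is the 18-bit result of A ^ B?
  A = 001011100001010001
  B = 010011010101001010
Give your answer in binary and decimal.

Apply ^ to each column (1 where bits differ):
  001011100001010001
^ 010011010101001010
--------------------
  011000110100011011

Answer: 011000110100011011 (101659)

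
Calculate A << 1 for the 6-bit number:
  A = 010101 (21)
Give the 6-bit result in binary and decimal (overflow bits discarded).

Shift left by 1: drop the top 1 bit(s), append 1 zero(s) on the right.
  010101  ->  discard [0], keep [10101], append 0
= 101010

Answer: 101010 (42)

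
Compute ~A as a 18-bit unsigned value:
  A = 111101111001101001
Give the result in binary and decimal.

Flip each bit (0->1, 1->0):
  111101111001101001
  000010000110010110

Answer: 000010000110010110 (8598)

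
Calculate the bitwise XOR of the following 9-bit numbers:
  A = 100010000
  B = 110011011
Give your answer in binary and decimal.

Apply ^ to each column (1 where bits differ):
  100010000
^ 110011011
-----------
  010001011

Answer: 010001011 (139)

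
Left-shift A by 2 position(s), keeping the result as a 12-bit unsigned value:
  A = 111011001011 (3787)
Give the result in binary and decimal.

Shift left by 2: drop the top 2 bit(s), append 2 zero(s) on the right.
  111011001011  ->  discard [11], keep [1011001011], append 00
= 101100101100

Answer: 101100101100 (2860)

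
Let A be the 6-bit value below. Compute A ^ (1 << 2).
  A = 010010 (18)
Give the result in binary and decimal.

Mask = 1 << 2 = 000100
Bit 2 of A is 0; XOR with the mask flips it to 1.
  010010
^ 000100
--------
  010110

Answer: 010110 (22)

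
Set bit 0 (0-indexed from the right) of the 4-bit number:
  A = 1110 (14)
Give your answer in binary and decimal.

Mask = 1 << 0 = 0001
Bit 0 of A is 0, so OR-ing with the mask flips it to 1.
  1110
| 0001
------
  1111

Answer: 1111 (15)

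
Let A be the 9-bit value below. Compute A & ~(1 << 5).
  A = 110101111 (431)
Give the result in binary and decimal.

Mask = ~(1 << 5) = 111011111
Bit 5 of A is 1, so AND-ing with the mask clears it to 0.
  110101111
& 111011111
-----------
  110001111

Answer: 110001111 (399)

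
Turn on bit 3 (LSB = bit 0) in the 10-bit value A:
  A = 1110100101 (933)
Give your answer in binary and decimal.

Mask = 1 << 3 = 0000001000
Bit 3 of A is 0, so OR-ing with the mask flips it to 1.
  1110100101
| 0000001000
------------
  1110101101

Answer: 1110101101 (941)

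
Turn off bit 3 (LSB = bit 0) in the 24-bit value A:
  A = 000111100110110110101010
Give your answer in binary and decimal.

Mask = ~(1 << 3) = 111111111111111111110111
Bit 3 of A is 1, so AND-ing with the mask clears it to 0.
  000111100110110110101010
& 111111111111111111110111
--------------------------
  000111100110110110100010

Answer: 000111100110110110100010 (1994146)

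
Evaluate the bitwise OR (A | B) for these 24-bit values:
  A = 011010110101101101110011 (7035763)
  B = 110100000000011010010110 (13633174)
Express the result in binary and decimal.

Apply | to each column (1 where either bit is 1):
  011010110101101101110011
| 110100000000011010010110
--------------------------
  111110110101111111110111

Answer: 111110110101111111110111 (16474103)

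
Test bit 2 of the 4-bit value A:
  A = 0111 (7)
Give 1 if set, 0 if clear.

Bit 2 is the 3rd from the right.
  0111
   ^
That bit is 1.

Answer: 1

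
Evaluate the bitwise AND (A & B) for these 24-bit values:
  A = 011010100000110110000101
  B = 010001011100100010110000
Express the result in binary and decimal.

Apply & to each column (1 only where both bits are 1):
  011010100000110110000101
& 010001011100100010110000
--------------------------
  010000000000100010000000

Answer: 010000000000100010000000 (4196480)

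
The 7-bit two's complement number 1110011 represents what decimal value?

MSB is 1, so the value is negative. Find the magnitude:
1. Invert bits:  0001100
2. Add 1:        0001101  = 13
3. Apply sign:   -13

Answer: -13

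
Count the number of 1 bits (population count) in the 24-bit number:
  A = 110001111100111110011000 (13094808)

110001111100111110011000
1-bits at positions (from bit 0 = LSB): 3, 4, 7, 8, 9, 10, 11, 14, 15, 16, 17, 18, 22, 23
Count = 14

Answer: 14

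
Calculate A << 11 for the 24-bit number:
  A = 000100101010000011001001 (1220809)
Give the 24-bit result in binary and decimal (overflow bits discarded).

Shift left by 11: drop the top 11 bit(s), append 11 zero(s) on the right.
  000100101010000011001001  ->  discard [00010010101], keep [0000011001001], append 00000000000
= 000001100100100000000000

Answer: 000001100100100000000000 (411648)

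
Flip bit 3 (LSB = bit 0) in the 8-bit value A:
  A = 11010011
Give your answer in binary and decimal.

Mask = 1 << 3 = 00001000
Bit 3 of A is 0; XOR with the mask flips it to 1.
  11010011
^ 00001000
----------
  11011011

Answer: 11011011 (219)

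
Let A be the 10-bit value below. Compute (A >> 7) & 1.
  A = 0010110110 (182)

Bit 7 is the 8th from the right.
  0010110110
    ^
That bit is 1.

Answer: 1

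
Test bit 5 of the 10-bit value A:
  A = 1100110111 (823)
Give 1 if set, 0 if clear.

Bit 5 is the 6th from the right.
  1100110111
      ^
That bit is 1.

Answer: 1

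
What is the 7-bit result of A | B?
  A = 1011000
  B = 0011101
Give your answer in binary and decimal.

Apply | to each column (1 where either bit is 1):
  1011000
| 0011101
---------
  1011101

Answer: 1011101 (93)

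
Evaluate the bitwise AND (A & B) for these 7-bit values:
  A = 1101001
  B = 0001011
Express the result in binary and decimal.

Apply & to each column (1 only where both bits are 1):
  1101001
& 0001011
---------
  0001001

Answer: 0001001 (9)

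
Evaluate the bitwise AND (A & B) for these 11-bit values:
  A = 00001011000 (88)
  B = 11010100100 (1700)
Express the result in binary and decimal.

Apply & to each column (1 only where both bits are 1):
  00001011000
& 11010100100
-------------
  00000000000

Answer: 00000000000 (0)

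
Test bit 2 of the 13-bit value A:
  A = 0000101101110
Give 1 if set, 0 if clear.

Bit 2 is the 3rd from the right.
  0000101101110
            ^
That bit is 1.

Answer: 1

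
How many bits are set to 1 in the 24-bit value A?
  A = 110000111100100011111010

110000111100100011111010
1-bits at positions (from bit 0 = LSB): 1, 3, 4, 5, 6, 7, 11, 14, 15, 16, 17, 22, 23
Count = 13

Answer: 13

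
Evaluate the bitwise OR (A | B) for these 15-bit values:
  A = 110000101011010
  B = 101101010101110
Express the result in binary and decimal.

Apply | to each column (1 where either bit is 1):
  110000101011010
| 101101010101110
-----------------
  111101111111110

Answer: 111101111111110 (31742)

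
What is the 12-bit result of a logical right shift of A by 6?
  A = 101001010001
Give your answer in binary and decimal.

Logical shift right by 6: drop the bottom 6 bit(s), prepend 6 zero(s) on the left.
  101001010001  ->  keep [101001], discard [010001], prepend 000000
= 000000101001

Answer: 000000101001 (41)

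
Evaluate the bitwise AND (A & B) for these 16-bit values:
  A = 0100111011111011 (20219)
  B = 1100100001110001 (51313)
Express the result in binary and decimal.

Apply & to each column (1 only where both bits are 1):
  0100111011111011
& 1100100001110001
------------------
  0100100001110001

Answer: 0100100001110001 (18545)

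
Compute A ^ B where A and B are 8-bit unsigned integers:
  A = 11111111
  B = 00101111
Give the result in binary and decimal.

Apply ^ to each column (1 where bits differ):
  11111111
^ 00101111
----------
  11010000

Answer: 11010000 (208)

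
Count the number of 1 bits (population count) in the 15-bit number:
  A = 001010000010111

001010000010111
1-bits at positions (from bit 0 = LSB): 0, 1, 2, 4, 10, 12
Count = 6

Answer: 6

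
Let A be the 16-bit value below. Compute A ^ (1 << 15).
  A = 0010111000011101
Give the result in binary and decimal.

Mask = 1 << 15 = 1000000000000000
Bit 15 of A is 0; XOR with the mask flips it to 1.
  0010111000011101
^ 1000000000000000
------------------
  1010111000011101

Answer: 1010111000011101 (44573)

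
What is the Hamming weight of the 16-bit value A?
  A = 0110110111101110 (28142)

0110110111101110
1-bits at positions (from bit 0 = LSB): 1, 2, 3, 5, 6, 7, 8, 10, 11, 13, 14
Count = 11

Answer: 11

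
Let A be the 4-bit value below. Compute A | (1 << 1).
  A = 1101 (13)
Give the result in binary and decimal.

Mask = 1 << 1 = 0010
Bit 1 of A is 0, so OR-ing with the mask flips it to 1.
  1101
| 0010
------
  1111

Answer: 1111 (15)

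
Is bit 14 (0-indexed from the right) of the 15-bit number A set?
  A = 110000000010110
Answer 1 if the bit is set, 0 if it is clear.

Bit 14 is the 15th from the right.
  110000000010110
  ^
That bit is 1.

Answer: 1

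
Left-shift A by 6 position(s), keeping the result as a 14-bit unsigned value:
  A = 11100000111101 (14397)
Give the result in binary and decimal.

Shift left by 6: drop the top 6 bit(s), append 6 zero(s) on the right.
  11100000111101  ->  discard [111000], keep [00111101], append 000000
= 00111101000000

Answer: 00111101000000 (3904)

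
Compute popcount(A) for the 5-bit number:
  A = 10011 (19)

10011
1-bits at positions (from bit 0 = LSB): 0, 1, 4
Count = 3

Answer: 3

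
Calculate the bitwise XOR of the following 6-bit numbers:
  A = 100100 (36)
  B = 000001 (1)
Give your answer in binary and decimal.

Apply ^ to each column (1 where bits differ):
  100100
^ 000001
--------
  100101

Answer: 100101 (37)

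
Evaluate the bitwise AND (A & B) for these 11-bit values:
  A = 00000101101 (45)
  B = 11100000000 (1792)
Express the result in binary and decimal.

Apply & to each column (1 only where both bits are 1):
  00000101101
& 11100000000
-------------
  00000000000

Answer: 00000000000 (0)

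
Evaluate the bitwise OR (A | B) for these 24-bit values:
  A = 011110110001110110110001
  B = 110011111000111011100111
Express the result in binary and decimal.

Apply | to each column (1 where either bit is 1):
  011110110001110110110001
| 110011111000111011100111
--------------------------
  111111111001111111110111

Answer: 111111111001111111110111 (16752631)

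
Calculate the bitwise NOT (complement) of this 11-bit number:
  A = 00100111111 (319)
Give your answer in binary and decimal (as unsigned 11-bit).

Flip each bit (0->1, 1->0):
  00100111111
  11011000000

Answer: 11011000000 (1728)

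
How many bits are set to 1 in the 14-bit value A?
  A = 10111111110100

10111111110100
1-bits at positions (from bit 0 = LSB): 2, 4, 5, 6, 7, 8, 9, 10, 11, 13
Count = 10

Answer: 10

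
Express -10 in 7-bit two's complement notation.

1. Binary of +10:  0001010
2. Invert bits:     1110101
3. Add 1:           1110110

Answer: 1110110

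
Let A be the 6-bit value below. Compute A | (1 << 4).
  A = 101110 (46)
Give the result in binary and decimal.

Mask = 1 << 4 = 010000
Bit 4 of A is 0, so OR-ing with the mask flips it to 1.
  101110
| 010000
--------
  111110

Answer: 111110 (62)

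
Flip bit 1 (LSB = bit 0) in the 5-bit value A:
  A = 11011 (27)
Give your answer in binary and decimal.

Mask = 1 << 1 = 00010
Bit 1 of A is 1; XOR with the mask flips it to 0.
  11011
^ 00010
-------
  11001

Answer: 11001 (25)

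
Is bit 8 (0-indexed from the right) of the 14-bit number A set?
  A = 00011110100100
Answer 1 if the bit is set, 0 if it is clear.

Bit 8 is the 9th from the right.
  00011110100100
       ^
That bit is 1.

Answer: 1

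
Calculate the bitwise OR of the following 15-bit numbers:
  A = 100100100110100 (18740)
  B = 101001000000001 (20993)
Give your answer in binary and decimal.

Apply | to each column (1 where either bit is 1):
  100100100110100
| 101001000000001
-----------------
  101101100110101

Answer: 101101100110101 (23349)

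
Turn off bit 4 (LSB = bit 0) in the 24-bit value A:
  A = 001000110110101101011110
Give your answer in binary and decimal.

Mask = ~(1 << 4) = 111111111111111111101111
Bit 4 of A is 1, so AND-ing with the mask clears it to 0.
  001000110110101101011110
& 111111111111111111101111
--------------------------
  001000110110101101001110

Answer: 001000110110101101001110 (2321230)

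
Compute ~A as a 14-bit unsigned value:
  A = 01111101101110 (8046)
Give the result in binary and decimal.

Flip each bit (0->1, 1->0):
  01111101101110
  10000010010001

Answer: 10000010010001 (8337)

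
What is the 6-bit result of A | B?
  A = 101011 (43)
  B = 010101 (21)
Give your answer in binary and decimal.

Apply | to each column (1 where either bit is 1):
  101011
| 010101
--------
  111111

Answer: 111111 (63)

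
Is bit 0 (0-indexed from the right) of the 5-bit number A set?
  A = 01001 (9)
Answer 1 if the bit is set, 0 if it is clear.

Bit 0 is the 1st from the right.
  01001
      ^
That bit is 1.

Answer: 1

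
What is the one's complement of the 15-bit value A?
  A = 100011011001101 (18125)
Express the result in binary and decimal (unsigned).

Flip each bit (0->1, 1->0):
  100011011001101
  011100100110010

Answer: 011100100110010 (14642)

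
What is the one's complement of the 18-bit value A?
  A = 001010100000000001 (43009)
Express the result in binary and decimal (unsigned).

Flip each bit (0->1, 1->0):
  001010100000000001
  110101011111111110

Answer: 110101011111111110 (219134)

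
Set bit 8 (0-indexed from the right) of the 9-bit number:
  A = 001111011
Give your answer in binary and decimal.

Mask = 1 << 8 = 100000000
Bit 8 of A is 0, so OR-ing with the mask flips it to 1.
  001111011
| 100000000
-----------
  101111011

Answer: 101111011 (379)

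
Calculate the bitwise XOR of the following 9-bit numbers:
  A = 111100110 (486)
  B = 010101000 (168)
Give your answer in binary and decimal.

Apply ^ to each column (1 where bits differ):
  111100110
^ 010101000
-----------
  101001110

Answer: 101001110 (334)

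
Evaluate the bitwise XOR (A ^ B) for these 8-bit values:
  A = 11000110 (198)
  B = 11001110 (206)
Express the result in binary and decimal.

Apply ^ to each column (1 where bits differ):
  11000110
^ 11001110
----------
  00001000

Answer: 00001000 (8)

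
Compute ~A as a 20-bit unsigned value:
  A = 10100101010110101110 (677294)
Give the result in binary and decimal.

Flip each bit (0->1, 1->0):
  10100101010110101110
  01011010101001010001

Answer: 01011010101001010001 (371281)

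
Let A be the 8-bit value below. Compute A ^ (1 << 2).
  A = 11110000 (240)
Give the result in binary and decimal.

Mask = 1 << 2 = 00000100
Bit 2 of A is 0; XOR with the mask flips it to 1.
  11110000
^ 00000100
----------
  11110100

Answer: 11110100 (244)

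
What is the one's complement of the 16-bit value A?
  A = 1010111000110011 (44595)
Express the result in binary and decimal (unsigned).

Flip each bit (0->1, 1->0):
  1010111000110011
  0101000111001100

Answer: 0101000111001100 (20940)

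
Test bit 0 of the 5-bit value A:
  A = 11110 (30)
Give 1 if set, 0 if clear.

Bit 0 is the 1st from the right.
  11110
      ^
That bit is 0.

Answer: 0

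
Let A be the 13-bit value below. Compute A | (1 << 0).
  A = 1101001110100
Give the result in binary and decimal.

Mask = 1 << 0 = 0000000000001
Bit 0 of A is 0, so OR-ing with the mask flips it to 1.
  1101001110100
| 0000000000001
---------------
  1101001110101

Answer: 1101001110101 (6773)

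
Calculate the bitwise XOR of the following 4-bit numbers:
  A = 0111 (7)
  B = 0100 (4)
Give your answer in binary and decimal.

Apply ^ to each column (1 where bits differ):
  0111
^ 0100
------
  0011

Answer: 0011 (3)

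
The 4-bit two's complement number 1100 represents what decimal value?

MSB is 1, so the value is negative. Find the magnitude:
1. Invert bits:  0011
2. Add 1:        0100  = 4
3. Apply sign:   -4

Answer: -4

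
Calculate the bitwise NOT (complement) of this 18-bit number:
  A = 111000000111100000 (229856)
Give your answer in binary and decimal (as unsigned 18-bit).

Flip each bit (0->1, 1->0):
  111000000111100000
  000111111000011111

Answer: 000111111000011111 (32287)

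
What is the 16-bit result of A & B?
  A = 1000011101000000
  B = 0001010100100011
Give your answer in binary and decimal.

Apply & to each column (1 only where both bits are 1):
  1000011101000000
& 0001010100100011
------------------
  0000010100000000

Answer: 0000010100000000 (1280)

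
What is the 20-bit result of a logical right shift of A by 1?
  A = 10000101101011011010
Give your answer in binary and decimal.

Logical shift right by 1: drop the bottom 1 bit(s), prepend 1 zero(s) on the left.
  10000101101011011010  ->  keep [1000010110101101101], discard [0], prepend 0
= 01000010110101101101

Answer: 01000010110101101101 (273773)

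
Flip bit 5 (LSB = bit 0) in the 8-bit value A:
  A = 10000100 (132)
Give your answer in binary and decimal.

Mask = 1 << 5 = 00100000
Bit 5 of A is 0; XOR with the mask flips it to 1.
  10000100
^ 00100000
----------
  10100100

Answer: 10100100 (164)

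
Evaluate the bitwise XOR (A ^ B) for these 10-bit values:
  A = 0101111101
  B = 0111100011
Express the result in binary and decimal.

Apply ^ to each column (1 where bits differ):
  0101111101
^ 0111100011
------------
  0010011110

Answer: 0010011110 (158)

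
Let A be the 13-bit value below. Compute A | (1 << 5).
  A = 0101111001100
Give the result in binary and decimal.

Mask = 1 << 5 = 0000000100000
Bit 5 of A is 0, so OR-ing with the mask flips it to 1.
  0101111001100
| 0000000100000
---------------
  0101111101100

Answer: 0101111101100 (3052)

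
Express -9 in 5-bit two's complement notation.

1. Binary of +9:  01001
2. Invert bits:     10110
3. Add 1:           10111

Answer: 10111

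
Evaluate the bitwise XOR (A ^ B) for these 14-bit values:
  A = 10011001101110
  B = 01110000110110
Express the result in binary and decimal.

Apply ^ to each column (1 where bits differ):
  10011001101110
^ 01110000110110
----------------
  11101001011000

Answer: 11101001011000 (14936)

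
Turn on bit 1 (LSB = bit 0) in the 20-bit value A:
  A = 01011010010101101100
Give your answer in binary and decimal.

Mask = 1 << 1 = 00000000000000000010
Bit 1 of A is 0, so OR-ing with the mask flips it to 1.
  01011010010101101100
| 00000000000000000010
----------------------
  01011010010101101110

Answer: 01011010010101101110 (370030)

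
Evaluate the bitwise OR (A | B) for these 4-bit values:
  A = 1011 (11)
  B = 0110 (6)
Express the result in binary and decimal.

Apply | to each column (1 where either bit is 1):
  1011
| 0110
------
  1111

Answer: 1111 (15)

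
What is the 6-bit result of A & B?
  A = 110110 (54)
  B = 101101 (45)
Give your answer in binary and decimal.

Apply & to each column (1 only where both bits are 1):
  110110
& 101101
--------
  100100

Answer: 100100 (36)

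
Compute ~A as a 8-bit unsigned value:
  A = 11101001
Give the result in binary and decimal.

Flip each bit (0->1, 1->0):
  11101001
  00010110

Answer: 00010110 (22)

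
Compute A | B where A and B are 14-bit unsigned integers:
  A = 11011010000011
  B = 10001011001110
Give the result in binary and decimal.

Apply | to each column (1 where either bit is 1):
  11011010000011
| 10001011001110
----------------
  11011011001111

Answer: 11011011001111 (14031)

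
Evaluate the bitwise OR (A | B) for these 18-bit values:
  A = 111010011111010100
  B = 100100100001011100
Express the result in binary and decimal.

Apply | to each column (1 where either bit is 1):
  111010011111010100
| 100100100001011100
--------------------
  111110111111011100

Answer: 111110111111011100 (258012)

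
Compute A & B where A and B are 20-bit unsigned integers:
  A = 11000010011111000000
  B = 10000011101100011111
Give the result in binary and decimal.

Apply & to each column (1 only where both bits are 1):
  11000010011111000000
& 10000011101100011111
----------------------
  10000010001100000000

Answer: 10000010001100000000 (533248)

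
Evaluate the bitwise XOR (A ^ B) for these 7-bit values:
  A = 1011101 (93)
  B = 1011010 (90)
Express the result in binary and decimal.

Apply ^ to each column (1 where bits differ):
  1011101
^ 1011010
---------
  0000111

Answer: 0000111 (7)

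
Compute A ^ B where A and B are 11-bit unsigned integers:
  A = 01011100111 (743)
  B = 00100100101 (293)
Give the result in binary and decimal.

Apply ^ to each column (1 where bits differ):
  01011100111
^ 00100100101
-------------
  01111000010

Answer: 01111000010 (962)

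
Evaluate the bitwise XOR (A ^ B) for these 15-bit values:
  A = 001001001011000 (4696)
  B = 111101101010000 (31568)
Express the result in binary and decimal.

Apply ^ to each column (1 where bits differ):
  001001001011000
^ 111101101010000
-----------------
  110100100001000

Answer: 110100100001000 (26888)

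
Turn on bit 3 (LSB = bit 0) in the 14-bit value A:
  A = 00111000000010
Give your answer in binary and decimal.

Mask = 1 << 3 = 00000000001000
Bit 3 of A is 0, so OR-ing with the mask flips it to 1.
  00111000000010
| 00000000001000
----------------
  00111000001010

Answer: 00111000001010 (3594)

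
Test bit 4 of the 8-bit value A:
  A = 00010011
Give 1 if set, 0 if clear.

Bit 4 is the 5th from the right.
  00010011
     ^
That bit is 1.

Answer: 1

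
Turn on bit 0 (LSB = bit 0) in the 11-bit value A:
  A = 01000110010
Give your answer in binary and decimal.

Mask = 1 << 0 = 00000000001
Bit 0 of A is 0, so OR-ing with the mask flips it to 1.
  01000110010
| 00000000001
-------------
  01000110011

Answer: 01000110011 (563)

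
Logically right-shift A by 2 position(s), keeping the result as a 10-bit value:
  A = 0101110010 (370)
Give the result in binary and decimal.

Logical shift right by 2: drop the bottom 2 bit(s), prepend 2 zero(s) on the left.
  0101110010  ->  keep [01011100], discard [10], prepend 00
= 0001011100

Answer: 0001011100 (92)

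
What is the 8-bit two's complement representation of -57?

1. Binary of +57:  00111001
2. Invert bits:     11000110
3. Add 1:           11000111

Answer: 11000111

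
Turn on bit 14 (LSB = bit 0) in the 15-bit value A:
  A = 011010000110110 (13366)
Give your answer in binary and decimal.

Mask = 1 << 14 = 100000000000000
Bit 14 of A is 0, so OR-ing with the mask flips it to 1.
  011010000110110
| 100000000000000
-----------------
  111010000110110

Answer: 111010000110110 (29750)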